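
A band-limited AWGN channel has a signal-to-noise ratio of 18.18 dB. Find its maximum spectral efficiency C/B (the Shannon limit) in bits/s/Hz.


SNR_linear = 10^(18.18/10) = 65.7658; C/B = log2(1 + SNR_linear) = log2(1 + 65.7658) = 6.061

6.061 bits/s/Hz


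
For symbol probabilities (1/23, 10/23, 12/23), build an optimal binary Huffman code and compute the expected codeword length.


Huffman construction (repeatedly merge the two least-probable nodes; each merge adds 1 bit to every symbol beneath it): 1/23 + 10/23 = 11/23; 11/23 + 12/23 = 1. Resulting codeword lengths (in the order the probabilities were given): (2, 2, 1). L_avg = sum(p_i * l_i) = 1/23*2 + 10/23*2 + 12/23*1 = 34/23 = 1.4783

1.4783 bits


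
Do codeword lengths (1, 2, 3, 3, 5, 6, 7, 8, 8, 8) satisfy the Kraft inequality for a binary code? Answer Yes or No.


Kraft sum = sum(2^(-l_i)) = 1.0664, need <= 1. Result: violated (a binary prefix-free code with these lengths cannot exist)

No


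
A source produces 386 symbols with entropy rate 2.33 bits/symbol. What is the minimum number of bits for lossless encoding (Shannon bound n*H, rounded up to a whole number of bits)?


Minimum bits >= n * H = 386 * 2.33 = 899.38, rounded up to a whole number of bits = 900

900 bits


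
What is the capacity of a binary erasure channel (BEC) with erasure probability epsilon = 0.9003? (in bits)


C = 1 - epsilon = 1 - 0.9003 = 0.0997

0.0997 bits


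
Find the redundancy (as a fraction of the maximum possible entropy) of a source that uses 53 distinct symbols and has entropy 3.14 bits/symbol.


H_max = log2(K) = log2(53) = 5.7279 bits/symbol. Redundancy = 1 - H/H_max = 1 - 3.14/5.7279 = 1 - 0.5482 = 0.4518

0.4518


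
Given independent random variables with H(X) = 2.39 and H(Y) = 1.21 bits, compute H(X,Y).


For independent variables, H(X,Y) = H(X) + H(Y) = 2.39 + 1.21 = 3.6

3.6 bits


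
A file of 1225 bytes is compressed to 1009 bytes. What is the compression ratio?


Ratio = original / compressed = 1225 / 1009 = 1.2141

1.2141


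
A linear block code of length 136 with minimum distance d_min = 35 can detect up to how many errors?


Detection capability = d_min - 1 = 35 - 1 = 34

34 errors


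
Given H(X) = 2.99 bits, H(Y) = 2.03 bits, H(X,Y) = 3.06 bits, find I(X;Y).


I(X;Y) = H(X) + H(Y) - H(X,Y) = 2.99 + 2.03 - 3.06 = 1.96

1.96 bits


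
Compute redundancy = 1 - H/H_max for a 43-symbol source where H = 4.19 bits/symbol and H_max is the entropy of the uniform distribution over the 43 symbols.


H_max = log2(K) = log2(43) = 5.4263 bits/symbol. Redundancy = 1 - H/H_max = 1 - 4.19/5.4263 = 1 - 0.7722 = 0.2278

0.2278


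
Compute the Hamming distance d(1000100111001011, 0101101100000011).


Count differing positions: ^ ^ . ^ . . ^ . ^ ^ . . ^ . . . = 7 differences

7


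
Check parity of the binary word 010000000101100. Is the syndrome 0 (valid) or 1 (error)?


Syndrome = XOR of all bits = 0 XOR 1 XOR 0 XOR 0 XOR 0 XOR 0 XOR 0 XOR 0 XOR 0 XOR 1 XOR 0 XOR 1 XOR 1 XOR 0 XOR 0 = 0

0


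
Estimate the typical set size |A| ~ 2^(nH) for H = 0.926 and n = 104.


log2|A_typical| = nH = 104 * 0.926 = 96.304, so |A_typical| ~ 2^96.304 = 9.781e+28

9.781e+28


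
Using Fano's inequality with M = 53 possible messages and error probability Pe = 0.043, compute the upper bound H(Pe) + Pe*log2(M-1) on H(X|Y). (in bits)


H(Pe) = -Pe*log2(Pe) - (1-Pe)*log2(1-Pe) = -0.043*log2(0.043) - 0.957*log2(0.957) = 0.195199 + 0.060683 = 0.2559. Pe*log2(M-1) = 0.043*log2(52) = 0.245119. Bound = H(Pe) + Pe*log2(M-1) = 0.195199 + 0.060683 + 0.245119 = 0.501

0.501 bits


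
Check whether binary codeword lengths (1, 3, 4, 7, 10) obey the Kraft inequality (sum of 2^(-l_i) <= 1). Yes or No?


Kraft sum = sum(2^(-l_i)) = 0.6963, need <= 1. Result: satisfied (a binary prefix-free code with these lengths exists)

Yes


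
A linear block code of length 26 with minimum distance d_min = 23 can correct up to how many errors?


Correction capability = floor((d-1)/2) = floor((23-1)/2) = 11

11 errors


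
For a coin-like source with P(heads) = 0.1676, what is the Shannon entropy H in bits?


H = -p*log2(p) - (1-p)*log2(1-p). -0.1676*log2(0.1676) = 0.431889; -0.8324*log2(0.8324) = 0.220296. H = 0.431889 + 0.220296 = 0.6522

0.6522 bits


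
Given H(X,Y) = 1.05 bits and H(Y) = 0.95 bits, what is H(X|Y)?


H(X|Y) = H(X,Y) - H(Y) = 1.05 - 0.95 = 0.1

0.1 bits


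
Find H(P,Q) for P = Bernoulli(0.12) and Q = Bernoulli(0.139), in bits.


H(P,Q) = -p*log2(q) - (1-p)*log2(1-q). -0.12*log2(0.139) = 0.341621; -0.88*log2(0.861) = 0.190005. H(P,Q) = 0.341621 + 0.190005 = 0.5316

0.5316 bits


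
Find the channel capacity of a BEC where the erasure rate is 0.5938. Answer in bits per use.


C = 1 - epsilon = 1 - 0.5938 = 0.4062

0.4062 bits


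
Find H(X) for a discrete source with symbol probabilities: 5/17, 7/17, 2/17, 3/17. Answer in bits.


H = -sum(p_i * log2(p_i)). Terms: -(5/17)*log2(5/17) = 0.519275; -(7/17)*log2(7/17) = 0.527103; -(2/17)*log2(2/17) = 0.363231; -(3/17)*log2(3/17) = 0.441618. H = 0.519275 + 0.527103 + 0.363231 + 0.441618 = 1.8512

1.8512 bits


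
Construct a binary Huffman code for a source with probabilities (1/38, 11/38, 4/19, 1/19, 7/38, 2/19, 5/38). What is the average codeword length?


Huffman construction (repeatedly merge the two least-probable nodes; each merge adds 1 bit to every symbol beneath it): 1/38 + 1/19 = 3/38; 3/38 + 2/19 = 7/38; 5/38 + 7/38 = 6/19; 7/38 + 4/19 = 15/38; 11/38 + 6/19 = 23/38; 15/38 + 23/38 = 1. Resulting codeword lengths (in the order the probabilities were given): (4, 2, 2, 4, 3, 3, 3). L_avg = sum(p_i * l_i) = 1/38*4 + 11/38*2 + 4/19*2 + 1/19*4 + 7/38*3 + 2/19*3 + 5/38*3 = 49/19 = 2.5789

2.5789 bits


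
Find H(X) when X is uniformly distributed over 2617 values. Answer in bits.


H = log2(n) = log2(2617) = 11.3537

11.3537 bits


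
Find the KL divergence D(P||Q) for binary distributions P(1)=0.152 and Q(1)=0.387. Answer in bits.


KL = p*log2(p/q) + (1-p)*log2((1-p)/(1-q)) = 0.152*log2(0.152/0.387) + 0.848*log2(0.848/0.613) = 0.1921

0.1921 bits


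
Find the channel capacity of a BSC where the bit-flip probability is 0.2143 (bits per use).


H(p) = -p*log2(p) - (1-p)*log2(1-p) = -0.2143*log2(0.2143) - 0.7857*log2(0.7857) = 0.476238 + 0.273384 = 0.7496. C = 1 - H(p) = 1 - 0.7496 = 0.2504

0.2504 bits


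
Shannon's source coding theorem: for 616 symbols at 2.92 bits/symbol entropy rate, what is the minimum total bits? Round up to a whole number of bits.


Minimum bits >= n * H = 616 * 2.92 = 1798.72, rounded up to a whole number of bits = 1799

1799 bits


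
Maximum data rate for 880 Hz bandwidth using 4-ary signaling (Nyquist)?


Rate = 2 * B * log2(M) = 2 * 880 * 2.0 = 3520.0

3520.0 bps


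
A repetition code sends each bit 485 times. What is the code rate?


Rate = k/n = 1/485

1/485


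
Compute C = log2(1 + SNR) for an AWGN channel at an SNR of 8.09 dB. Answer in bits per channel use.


SNR_linear = 10^(8.09/10) = 6.4417; C = log2(1 + SNR_linear) = log2(1 + 6.4417) = 2.8956

2.8956 bits/channel use


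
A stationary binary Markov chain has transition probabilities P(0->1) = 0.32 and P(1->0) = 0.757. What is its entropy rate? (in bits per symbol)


Stationary distribution: pi_0 = p10/(p01+p10) = 0.7029, pi_1 = 0.2971. Entropy rate H' = pi_0*H(p01) + pi_1*H(p10) = 0.7029*0.9044 + 0.2971*0.8 = 0.8734

0.8734 bits/symbol


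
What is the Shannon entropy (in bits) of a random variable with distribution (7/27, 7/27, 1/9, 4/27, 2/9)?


H = -sum(p_i * log2(p_i)). Terms: -(7/27)*log2(7/27) = 0.504916; -(7/27)*log2(7/27) = 0.504916; -(1/9)*log2(1/9) = 0.352214; -(4/27)*log2(4/27) = 0.408131; -(2/9)*log2(2/9) = 0.482206. H = 0.504916 + 0.504916 + 0.352214 + 0.408131 + 0.482206 = 2.2524

2.2524 bits


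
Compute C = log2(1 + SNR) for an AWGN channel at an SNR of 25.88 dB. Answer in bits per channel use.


SNR_linear = 10^(25.88/10) = 387.2576; C = log2(1 + SNR_linear) = log2(1 + 387.2576) = 8.6009

8.6009 bits/channel use


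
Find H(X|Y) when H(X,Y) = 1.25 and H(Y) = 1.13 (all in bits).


H(X|Y) = H(X,Y) - H(Y) = 1.25 - 1.13 = 0.12

0.12 bits


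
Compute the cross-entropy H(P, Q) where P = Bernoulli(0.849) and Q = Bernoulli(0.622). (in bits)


H(P,Q) = -p*log2(q) - (1-p)*log2(1-q). -0.849*log2(0.622) = 0.581576; -0.151*log2(0.378) = 0.211935. H(P,Q) = 0.581576 + 0.211935 = 0.7935

0.7935 bits


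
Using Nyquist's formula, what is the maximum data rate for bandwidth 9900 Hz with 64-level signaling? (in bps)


Rate = 2 * B * log2(M) = 2 * 9900 * 6.0 = 118800.0

118800.0 bps


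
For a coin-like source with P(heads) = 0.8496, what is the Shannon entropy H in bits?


H = -p*log2(p) - (1-p)*log2(1-p). -0.8496*log2(0.8496) = 0.199779; -0.1504*log2(0.1504) = 0.411062. H = 0.199779 + 0.411062 = 0.6108

0.6108 bits


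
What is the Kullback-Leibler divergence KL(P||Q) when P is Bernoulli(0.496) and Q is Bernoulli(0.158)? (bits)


KL = p*log2(p/q) + (1-p)*log2((1-p)/(1-q)) = 0.496*log2(0.496/0.158) + 0.504*log2(0.504/0.842) = 0.4454

0.4454 bits


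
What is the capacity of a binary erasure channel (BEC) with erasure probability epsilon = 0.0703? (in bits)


C = 1 - epsilon = 1 - 0.0703 = 0.9297

0.9297 bits


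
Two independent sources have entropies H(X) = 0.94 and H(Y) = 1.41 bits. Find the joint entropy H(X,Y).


For independent variables, H(X,Y) = H(X) + H(Y) = 0.94 + 1.41 = 2.35

2.35 bits


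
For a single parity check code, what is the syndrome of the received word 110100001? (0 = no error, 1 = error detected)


Syndrome = XOR of all bits = 1 XOR 1 XOR 0 XOR 1 XOR 0 XOR 0 XOR 0 XOR 0 XOR 1 = 0

0


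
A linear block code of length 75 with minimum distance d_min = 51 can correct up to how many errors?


Correction capability = floor((d-1)/2) = floor((51-1)/2) = 25

25 errors


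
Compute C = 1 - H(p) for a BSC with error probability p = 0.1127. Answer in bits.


H(p) = -p*log2(p) - (1-p)*log2(1-p) = -0.1127*log2(0.1127) - 0.8873*log2(0.8873) = 0.354942 + 0.153065 = 0.508. C = 1 - H(p) = 1 - 0.508 = 0.492

0.492 bits


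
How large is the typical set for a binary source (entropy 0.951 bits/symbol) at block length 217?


log2|A_typical| = nH = 217 * 0.951 = 206.367, so |A_typical| ~ 2^206.367 = 1.326e+62

1.326e+62


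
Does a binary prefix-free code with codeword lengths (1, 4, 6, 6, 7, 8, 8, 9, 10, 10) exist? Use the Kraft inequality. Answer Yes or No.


Kraft sum = sum(2^(-l_i)) = 0.6133, need <= 1. Result: satisfied (a binary prefix-free code with these lengths exists)

Yes


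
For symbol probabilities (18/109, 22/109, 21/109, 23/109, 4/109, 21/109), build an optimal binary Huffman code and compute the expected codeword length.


Huffman construction (repeatedly merge the two least-probable nodes; each merge adds 1 bit to every symbol beneath it): 4/109 + 18/109 = 22/109; 21/109 + 21/109 = 42/109; 22/109 + 22/109 = 44/109; 23/109 + 42/109 = 65/109; 44/109 + 65/109 = 1. Resulting codeword lengths (in the order the probabilities were given): (3, 2, 3, 2, 3, 3). L_avg = sum(p_i * l_i) = 18/109*3 + 22/109*2 + 21/109*3 + 23/109*2 + 4/109*3 + 21/109*3 = 282/109 = 2.5872

2.5872 bits


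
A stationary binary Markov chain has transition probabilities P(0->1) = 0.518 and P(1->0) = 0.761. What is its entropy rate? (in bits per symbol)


Stationary distribution: pi_0 = p10/(p01+p10) = 0.595, pi_1 = 0.405. Entropy rate H' = pi_0*H(p01) + pi_1*H(p10) = 0.595*0.9991 + 0.405*0.7934 = 0.9158

0.9158 bits/symbol


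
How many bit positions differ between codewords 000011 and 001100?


Count differing positions: . . ^ ^ ^ ^ = 4 differences

4


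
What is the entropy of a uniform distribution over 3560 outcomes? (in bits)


H = log2(n) = log2(3560) = 11.7977

11.7977 bits


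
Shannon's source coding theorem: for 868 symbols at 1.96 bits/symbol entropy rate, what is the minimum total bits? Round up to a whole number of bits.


Minimum bits >= n * H = 868 * 1.96 = 1701.28, rounded up to a whole number of bits = 1702

1702 bits


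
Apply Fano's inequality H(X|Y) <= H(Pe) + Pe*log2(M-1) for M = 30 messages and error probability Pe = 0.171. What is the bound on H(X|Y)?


H(Pe) = -Pe*log2(Pe) - (1-Pe)*log2(1-Pe) = -0.171*log2(0.171) - 0.829*log2(0.829) = 0.435696 + 0.224291 = 0.66. Pe*log2(M-1) = 0.171*log2(29) = 0.830715. Bound = H(Pe) + Pe*log2(M-1) = 0.435696 + 0.224291 + 0.830715 = 1.4907

1.4907 bits


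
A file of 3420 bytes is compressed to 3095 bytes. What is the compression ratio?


Ratio = original / compressed = 3420 / 3095 = 1.105

1.105


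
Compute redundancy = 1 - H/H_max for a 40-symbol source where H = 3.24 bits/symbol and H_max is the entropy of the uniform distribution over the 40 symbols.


H_max = log2(K) = log2(40) = 5.3219 bits/symbol. Redundancy = 1 - H/H_max = 1 - 3.24/5.3219 = 1 - 0.6088 = 0.3912

0.3912


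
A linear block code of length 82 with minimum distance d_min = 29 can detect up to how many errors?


Detection capability = d_min - 1 = 29 - 1 = 28

28 errors


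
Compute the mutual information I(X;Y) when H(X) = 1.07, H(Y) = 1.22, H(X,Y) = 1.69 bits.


I(X;Y) = H(X) + H(Y) - H(X,Y) = 1.07 + 1.22 - 1.69 = 0.6

0.6 bits


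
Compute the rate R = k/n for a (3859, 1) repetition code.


Rate = k/n = 1/3859

1/3859


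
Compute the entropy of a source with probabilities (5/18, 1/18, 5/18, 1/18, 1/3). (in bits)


H = -sum(p_i * log2(p_i)). Terms: -(5/18)*log2(5/18) = 0.513332; -(1/18)*log2(1/18) = 0.231663; -(5/18)*log2(5/18) = 0.513332; -(1/18)*log2(1/18) = 0.231663; -(1/3)*log2(1/3) = 0.528321. H = 0.513332 + 0.231663 + 0.513332 + 0.231663 + 0.528321 = 2.0183

2.0183 bits


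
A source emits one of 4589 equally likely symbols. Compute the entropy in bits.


H = log2(n) = log2(4589) = 12.164

12.164 bits


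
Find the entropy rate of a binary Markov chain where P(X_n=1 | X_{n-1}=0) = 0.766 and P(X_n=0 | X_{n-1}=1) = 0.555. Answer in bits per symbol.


Stationary distribution: pi_0 = p10/(p01+p10) = 0.4201, pi_1 = 0.5799. Entropy rate H' = pi_0*H(p01) + pi_1*H(p10) = 0.4201*0.7849 + 0.5799*0.9913 = 0.9046

0.9046 bits/symbol


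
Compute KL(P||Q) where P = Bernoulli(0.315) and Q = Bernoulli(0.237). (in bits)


KL = p*log2(p/q) + (1-p)*log2((1-p)/(1-q)) = 0.315*log2(0.315/0.237) + 0.685*log2(0.685/0.763) = 0.0227

0.0227 bits


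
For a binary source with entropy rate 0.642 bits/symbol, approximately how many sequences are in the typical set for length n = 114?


log2|A_typical| = nH = 114 * 0.642 = 73.188, so |A_typical| ~ 2^73.188 = 1.076e+22

1.076e+22


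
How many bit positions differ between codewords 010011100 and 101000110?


Count differing positions: ^ ^ ^ . ^ ^ . ^ . = 6 differences

6


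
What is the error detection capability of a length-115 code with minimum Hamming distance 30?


Detection capability = d_min - 1 = 30 - 1 = 29

29 errors


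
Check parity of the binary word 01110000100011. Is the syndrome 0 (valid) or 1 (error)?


Syndrome = XOR of all bits = 0 XOR 1 XOR 1 XOR 1 XOR 0 XOR 0 XOR 0 XOR 0 XOR 1 XOR 0 XOR 0 XOR 0 XOR 1 XOR 1 = 0

0


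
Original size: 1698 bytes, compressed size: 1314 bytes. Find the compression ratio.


Ratio = original / compressed = 1698 / 1314 = 1.2922

1.2922


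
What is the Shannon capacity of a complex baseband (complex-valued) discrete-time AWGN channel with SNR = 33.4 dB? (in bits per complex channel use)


SNR_linear = 10^(33.4/10) = 2187.7616; C = log2(1 + SNR_linear) = log2(1 + 2187.7616) = 11.0959

11.0959 bits/channel use


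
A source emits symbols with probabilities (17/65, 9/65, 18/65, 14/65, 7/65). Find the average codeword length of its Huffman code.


Huffman construction (repeatedly merge the two least-probable nodes; each merge adds 1 bit to every symbol beneath it): 7/65 + 9/65 = 16/65; 14/65 + 16/65 = 6/13; 17/65 + 18/65 = 7/13; 6/13 + 7/13 = 1. Resulting codeword lengths (in the order the probabilities were given): (2, 3, 2, 2, 3). L_avg = sum(p_i * l_i) = 17/65*2 + 9/65*3 + 18/65*2 + 14/65*2 + 7/65*3 = 146/65 = 2.2462

2.2462 bits


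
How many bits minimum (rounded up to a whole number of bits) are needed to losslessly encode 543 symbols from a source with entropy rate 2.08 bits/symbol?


Minimum bits >= n * H = 543 * 2.08 = 1129.44, rounded up to a whole number of bits = 1130

1130 bits


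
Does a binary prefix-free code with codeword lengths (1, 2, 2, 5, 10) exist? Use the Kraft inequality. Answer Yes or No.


Kraft sum = sum(2^(-l_i)) = 1.0322, need <= 1. Result: violated (a binary prefix-free code with these lengths cannot exist)

No


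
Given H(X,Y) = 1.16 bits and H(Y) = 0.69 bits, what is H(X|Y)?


H(X|Y) = H(X,Y) - H(Y) = 1.16 - 0.69 = 0.47

0.47 bits


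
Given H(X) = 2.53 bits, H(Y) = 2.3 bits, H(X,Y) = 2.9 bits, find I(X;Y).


I(X;Y) = H(X) + H(Y) - H(X,Y) = 2.53 + 2.3 - 2.9 = 1.93

1.93 bits


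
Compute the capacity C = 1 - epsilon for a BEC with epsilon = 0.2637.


C = 1 - epsilon = 1 - 0.2637 = 0.7363

0.7363 bits


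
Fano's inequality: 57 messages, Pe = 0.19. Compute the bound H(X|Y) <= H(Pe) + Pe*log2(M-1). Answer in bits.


H(Pe) = -Pe*log2(Pe) - (1-Pe)*log2(1-Pe) = -0.19*log2(0.19) - 0.81*log2(0.81) = 0.455226 + 0.246245 = 0.7015. Pe*log2(M-1) = 0.19*log2(56) = 1.103397. Bound = H(Pe) + Pe*log2(M-1) = 0.455226 + 0.246245 + 1.103397 = 1.8049

1.8049 bits


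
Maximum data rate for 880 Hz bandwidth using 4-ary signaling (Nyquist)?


Rate = 2 * B * log2(M) = 2 * 880 * 2.0 = 3520.0

3520.0 bps


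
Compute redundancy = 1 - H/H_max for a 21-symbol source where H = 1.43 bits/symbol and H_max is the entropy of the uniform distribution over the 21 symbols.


H_max = log2(K) = log2(21) = 4.3923 bits/symbol. Redundancy = 1 - H/H_max = 1 - 1.43/4.3923 = 1 - 0.3256 = 0.6744

0.6744


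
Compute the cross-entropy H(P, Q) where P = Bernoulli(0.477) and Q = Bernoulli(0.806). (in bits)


H(P,Q) = -p*log2(q) - (1-p)*log2(1-q). -0.477*log2(0.806) = 0.148418; -0.523*log2(0.194) = 1.237351. H(P,Q) = 0.148418 + 1.237351 = 1.3858

1.3858 bits


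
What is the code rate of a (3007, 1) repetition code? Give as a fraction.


Rate = k/n = 1/3007

1/3007


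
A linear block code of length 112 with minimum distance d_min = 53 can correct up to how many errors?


Correction capability = floor((d-1)/2) = floor((53-1)/2) = 26

26 errors


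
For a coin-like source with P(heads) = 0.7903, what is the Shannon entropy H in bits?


H = -p*log2(p) - (1-p)*log2(1-p). -0.7903*log2(0.7903) = 0.268329; -0.2097*log2(0.2097) = 0.472580. H = 0.268329 + 0.472580 = 0.7409

0.7409 bits


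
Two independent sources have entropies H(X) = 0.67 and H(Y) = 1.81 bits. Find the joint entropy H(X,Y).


For independent variables, H(X,Y) = H(X) + H(Y) = 0.67 + 1.81 = 2.48

2.48 bits


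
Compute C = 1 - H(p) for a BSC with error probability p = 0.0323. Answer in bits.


H(p) = -p*log2(p) - (1-p)*log2(1-p) = -0.0323*log2(0.0323) - 0.9677*log2(0.9677) = 0.159960 + 0.045838 = 0.2058. C = 1 - H(p) = 1 - 0.2058 = 0.7942

0.7942 bits


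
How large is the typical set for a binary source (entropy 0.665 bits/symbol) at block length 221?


log2|A_typical| = nH = 221 * 0.665 = 146.965, so |A_typical| ~ 2^146.965 = 1.741e+44

1.741e+44


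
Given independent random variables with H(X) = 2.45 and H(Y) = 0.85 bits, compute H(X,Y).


For independent variables, H(X,Y) = H(X) + H(Y) = 2.45 + 0.85 = 3.3

3.3 bits


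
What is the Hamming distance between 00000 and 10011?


Count differing positions: ^ . . ^ ^ = 3 differences

3


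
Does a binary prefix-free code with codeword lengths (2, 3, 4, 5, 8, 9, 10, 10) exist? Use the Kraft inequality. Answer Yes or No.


Kraft sum = sum(2^(-l_i)) = 0.4766, need <= 1. Result: satisfied (a binary prefix-free code with these lengths exists)

Yes


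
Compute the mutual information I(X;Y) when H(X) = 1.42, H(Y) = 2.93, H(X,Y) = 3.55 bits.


I(X;Y) = H(X) + H(Y) - H(X,Y) = 1.42 + 2.93 - 3.55 = 0.8

0.8 bits


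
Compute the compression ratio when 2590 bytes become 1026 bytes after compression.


Ratio = original / compressed = 2590 / 1026 = 2.5244

2.5244


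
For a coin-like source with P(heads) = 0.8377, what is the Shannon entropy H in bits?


H = -p*log2(p) - (1-p)*log2(1-p). -0.8377*log2(0.8377) = 0.214028; -0.1623*log2(0.1623) = 0.425756. H = 0.214028 + 0.425756 = 0.6398

0.6398 bits


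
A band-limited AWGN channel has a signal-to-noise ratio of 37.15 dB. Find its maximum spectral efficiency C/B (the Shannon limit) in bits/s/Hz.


SNR_linear = 10^(37.15/10) = 5188.0004; C/B = log2(1 + SNR_linear) = log2(1 + 5188.0004) = 12.3412

12.3412 bits/s/Hz


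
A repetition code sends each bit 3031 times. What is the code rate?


Rate = k/n = 1/3031

1/3031


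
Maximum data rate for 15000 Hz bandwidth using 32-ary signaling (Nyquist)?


Rate = 2 * B * log2(M) = 2 * 15000 * 5.0 = 150000.0

150000.0 bps


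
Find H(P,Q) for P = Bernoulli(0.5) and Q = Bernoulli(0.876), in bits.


H(P,Q) = -p*log2(q) - (1-p)*log2(1-q). -0.5*log2(0.876) = 0.095499; -0.5*log2(0.124) = 1.505794. H(P,Q) = 0.095499 + 1.505794 = 1.6013

1.6013 bits


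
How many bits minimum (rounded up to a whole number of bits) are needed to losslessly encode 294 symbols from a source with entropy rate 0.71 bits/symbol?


Minimum bits >= n * H = 294 * 0.71 = 208.74, rounded up to a whole number of bits = 209

209 bits


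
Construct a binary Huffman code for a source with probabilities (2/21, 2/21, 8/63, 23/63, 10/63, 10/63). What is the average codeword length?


Huffman construction (repeatedly merge the two least-probable nodes; each merge adds 1 bit to every symbol beneath it): 2/21 + 2/21 = 4/21; 8/63 + 10/63 = 2/7; 10/63 + 4/21 = 22/63; 2/7 + 22/63 = 40/63; 23/63 + 40/63 = 1. Resulting codeword lengths (in the order the probabilities were given): (4, 4, 3, 1, 3, 3). L_avg = sum(p_i * l_i) = 2/21*4 + 2/21*4 + 8/63*3 + 23/63*1 + 10/63*3 + 10/63*3 = 155/63 = 2.4603

2.4603 bits


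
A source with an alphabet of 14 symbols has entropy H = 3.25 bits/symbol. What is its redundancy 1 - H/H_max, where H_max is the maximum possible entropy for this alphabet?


H_max = log2(K) = log2(14) = 3.8074 bits/symbol. Redundancy = 1 - H/H_max = 1 - 3.25/3.8074 = 1 - 0.8536 = 0.1464

0.1464


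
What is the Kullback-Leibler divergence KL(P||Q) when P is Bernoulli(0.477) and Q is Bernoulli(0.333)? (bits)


KL = p*log2(p/q) + (1-p)*log2((1-p)/(1-q)) = 0.477*log2(0.477/0.333) + 0.523*log2(0.523/0.667) = 0.0638

0.0638 bits


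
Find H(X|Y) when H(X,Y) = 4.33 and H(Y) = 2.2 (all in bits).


H(X|Y) = H(X,Y) - H(Y) = 4.33 - 2.2 = 2.13

2.13 bits


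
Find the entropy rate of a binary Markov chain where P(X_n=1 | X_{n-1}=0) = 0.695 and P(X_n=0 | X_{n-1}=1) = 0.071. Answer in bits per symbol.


Stationary distribution: pi_0 = p10/(p01+p10) = 0.0927, pi_1 = 0.9073. Entropy rate H' = pi_0*H(p01) + pi_1*H(p10) = 0.0927*0.8873 + 0.9073*0.3696 = 0.4176

0.4176 bits/symbol


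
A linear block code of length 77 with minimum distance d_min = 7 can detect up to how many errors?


Detection capability = d_min - 1 = 7 - 1 = 6

6 errors


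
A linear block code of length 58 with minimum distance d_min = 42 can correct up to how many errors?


Correction capability = floor((d-1)/2) = floor((42-1)/2) = 20

20 errors


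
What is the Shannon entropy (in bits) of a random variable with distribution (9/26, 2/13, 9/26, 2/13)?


H = -sum(p_i * log2(p_i)). Terms: -(9/26)*log2(9/26) = 0.529794; -(2/13)*log2(2/13) = 0.415452; -(9/26)*log2(9/26) = 0.529794; -(2/13)*log2(2/13) = 0.415452. H = 0.529794 + 0.415452 + 0.529794 + 0.415452 = 1.8905

1.8905 bits


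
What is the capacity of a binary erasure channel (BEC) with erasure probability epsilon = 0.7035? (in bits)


C = 1 - epsilon = 1 - 0.7035 = 0.2965

0.2965 bits


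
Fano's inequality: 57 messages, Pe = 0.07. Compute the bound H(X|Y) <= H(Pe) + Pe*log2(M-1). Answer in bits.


H(Pe) = -Pe*log2(Pe) - (1-Pe)*log2(1-Pe) = -0.07*log2(0.07) - 0.93*log2(0.93) = 0.268555 + 0.097369 = 0.3659. Pe*log2(M-1) = 0.07*log2(56) = 0.406515. Bound = H(Pe) + Pe*log2(M-1) = 0.268555 + 0.097369 + 0.406515 = 0.7724

0.7724 bits


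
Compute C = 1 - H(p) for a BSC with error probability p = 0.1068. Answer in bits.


H(p) = -p*log2(p) - (1-p)*log2(1-p) = -0.1068*log2(0.1068) - 0.8932*log2(0.8932) = 0.344645 + 0.145542 = 0.4902. C = 1 - H(p) = 1 - 0.4902 = 0.5098

0.5098 bits


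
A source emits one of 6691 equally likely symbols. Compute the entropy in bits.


H = log2(n) = log2(6691) = 12.708

12.708 bits


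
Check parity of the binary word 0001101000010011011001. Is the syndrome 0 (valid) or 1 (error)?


Syndrome = XOR of all bits = 0 XOR 0 XOR 0 XOR 1 XOR 1 XOR 0 XOR 1 XOR 0 XOR 0 XOR 0 XOR 0 XOR 1 XOR 0 XOR 0 XOR 1 XOR 1 XOR 0 XOR 1 XOR 1 XOR 0 XOR 0 XOR 1 = 1

1


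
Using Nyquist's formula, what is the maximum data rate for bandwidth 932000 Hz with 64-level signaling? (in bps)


Rate = 2 * B * log2(M) = 2 * 932000 * 6.0 = 11184000.0

11184000.0 bps


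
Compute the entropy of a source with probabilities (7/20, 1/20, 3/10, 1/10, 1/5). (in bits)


H = -sum(p_i * log2(p_i)). Terms: -(7/20)*log2(7/20) = 0.530101; -(1/20)*log2(1/20) = 0.216096; -(3/10)*log2(3/10) = 0.521090; -(1/10)*log2(1/10) = 0.332193; -(1/5)*log2(1/5) = 0.464386. H = 0.530101 + 0.216096 + 0.521090 + 0.332193 + 0.464386 = 2.0639

2.0639 bits


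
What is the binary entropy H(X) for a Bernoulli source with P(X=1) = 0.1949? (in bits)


H = -p*log2(p) - (1-p)*log2(1-p). -0.1949*log2(0.1949) = 0.459807; -0.8051*log2(0.8051) = 0.251803. H = 0.459807 + 0.251803 = 0.7116

0.7116 bits


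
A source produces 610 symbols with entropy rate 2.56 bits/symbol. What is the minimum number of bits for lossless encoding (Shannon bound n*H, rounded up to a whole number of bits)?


Minimum bits >= n * H = 610 * 2.56 = 1561.6, rounded up to a whole number of bits = 1562

1562 bits


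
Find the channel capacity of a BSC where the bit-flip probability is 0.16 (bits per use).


H(p) = -p*log2(p) - (1-p)*log2(1-p) = -0.16*log2(0.16) - 0.84*log2(0.84) = 0.423017 + 0.211293 = 0.6343. C = 1 - H(p) = 1 - 0.6343 = 0.3657

0.3657 bits


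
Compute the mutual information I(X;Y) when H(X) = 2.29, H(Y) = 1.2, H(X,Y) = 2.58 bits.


I(X;Y) = H(X) + H(Y) - H(X,Y) = 2.29 + 1.2 - 2.58 = 0.91

0.91 bits


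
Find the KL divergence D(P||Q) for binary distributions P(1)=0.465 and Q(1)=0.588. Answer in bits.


KL = p*log2(p/q) + (1-p)*log2((1-p)/(1-q)) = 0.465*log2(0.465/0.588) + 0.535*log2(0.535/0.412) = 0.0442

0.0442 bits


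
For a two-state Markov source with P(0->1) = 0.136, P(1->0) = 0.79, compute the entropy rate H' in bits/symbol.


Stationary distribution: pi_0 = p10/(p01+p10) = 0.8531, pi_1 = 0.1469. Entropy rate H' = pi_0*H(p01) + pi_1*H(p10) = 0.8531*0.5737 + 0.1469*0.7415 = 0.5983

0.5983 bits/symbol


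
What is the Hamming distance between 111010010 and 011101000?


Count differing positions: ^ . . ^ ^ ^ . ^ . = 5 differences

5


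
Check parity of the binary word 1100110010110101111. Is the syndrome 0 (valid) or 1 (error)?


Syndrome = XOR of all bits = 1 XOR 1 XOR 0 XOR 0 XOR 1 XOR 1 XOR 0 XOR 0 XOR 1 XOR 0 XOR 1 XOR 1 XOR 0 XOR 1 XOR 0 XOR 1 XOR 1 XOR 1 XOR 1 = 0

0


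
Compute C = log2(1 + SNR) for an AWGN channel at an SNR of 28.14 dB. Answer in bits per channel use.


SNR_linear = 10^(28.14/10) = 651.6284; C = log2(1 + SNR_linear) = log2(1 + 651.6284) = 9.3501

9.3501 bits/channel use


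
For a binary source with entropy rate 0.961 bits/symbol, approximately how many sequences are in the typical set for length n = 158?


log2|A_typical| = nH = 158 * 0.961 = 151.838, so |A_typical| ~ 2^151.838 = 5.103e+45

5.103e+45


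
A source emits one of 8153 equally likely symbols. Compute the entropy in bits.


H = log2(n) = log2(8153) = 12.9931

12.9931 bits


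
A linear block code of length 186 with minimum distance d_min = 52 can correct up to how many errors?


Correction capability = floor((d-1)/2) = floor((52-1)/2) = 25

25 errors


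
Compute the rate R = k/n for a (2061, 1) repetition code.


Rate = k/n = 1/2061

1/2061


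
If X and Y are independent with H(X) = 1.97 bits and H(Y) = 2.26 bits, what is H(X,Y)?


For independent variables, H(X,Y) = H(X) + H(Y) = 1.97 + 2.26 = 4.23

4.23 bits


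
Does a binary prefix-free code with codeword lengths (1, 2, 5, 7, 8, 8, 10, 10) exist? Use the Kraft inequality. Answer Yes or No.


Kraft sum = sum(2^(-l_i)) = 0.7988, need <= 1. Result: satisfied (a binary prefix-free code with these lengths exists)

Yes


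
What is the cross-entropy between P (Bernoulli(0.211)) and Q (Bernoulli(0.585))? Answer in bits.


H(P,Q) = -p*log2(q) - (1-p)*log2(1-q). -0.211*log2(0.585) = 0.163207; -0.789*log2(0.415) = 1.001096. H(P,Q) = 0.163207 + 1.001096 = 1.1643

1.1643 bits


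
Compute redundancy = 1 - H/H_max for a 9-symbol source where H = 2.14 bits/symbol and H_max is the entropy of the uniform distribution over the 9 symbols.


H_max = log2(K) = log2(9) = 3.1699 bits/symbol. Redundancy = 1 - H/H_max = 1 - 2.14/3.1699 = 1 - 0.6751 = 0.3249

0.3249


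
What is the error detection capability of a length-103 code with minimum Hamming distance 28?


Detection capability = d_min - 1 = 28 - 1 = 27

27 errors


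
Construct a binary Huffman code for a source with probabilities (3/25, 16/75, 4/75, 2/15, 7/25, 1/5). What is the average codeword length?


Huffman construction (repeatedly merge the two least-probable nodes; each merge adds 1 bit to every symbol beneath it): 4/75 + 3/25 = 13/75; 2/15 + 13/75 = 23/75; 1/5 + 16/75 = 31/75; 7/25 + 23/75 = 44/75; 31/75 + 44/75 = 1. Resulting codeword lengths (in the order the probabilities were given): (4, 2, 4, 3, 2, 2). L_avg = sum(p_i * l_i) = 3/25*4 + 16/75*2 + 4/75*4 + 2/15*3 + 7/25*2 + 1/5*2 = 62/25 = 2.48

2.48 bits


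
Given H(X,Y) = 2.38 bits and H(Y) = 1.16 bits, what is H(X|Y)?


H(X|Y) = H(X,Y) - H(Y) = 2.38 - 1.16 = 1.22

1.22 bits


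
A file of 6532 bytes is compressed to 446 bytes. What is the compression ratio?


Ratio = original / compressed = 6532 / 446 = 14.6457

14.6457


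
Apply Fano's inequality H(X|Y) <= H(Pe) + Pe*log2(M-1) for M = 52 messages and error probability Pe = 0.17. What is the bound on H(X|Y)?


H(Pe) = -Pe*log2(Pe) - (1-Pe)*log2(1-Pe) = -0.17*log2(0.17) - 0.83*log2(0.83) = 0.434587 + 0.223118 = 0.6577. Pe*log2(M-1) = 0.17*log2(51) = 0.964312. Bound = H(Pe) + Pe*log2(M-1) = 0.434587 + 0.223118 + 0.964312 = 1.622

1.622 bits


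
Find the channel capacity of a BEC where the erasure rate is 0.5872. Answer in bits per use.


C = 1 - epsilon = 1 - 0.5872 = 0.4128

0.4128 bits


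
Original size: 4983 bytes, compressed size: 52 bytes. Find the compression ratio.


Ratio = original / compressed = 4983 / 52 = 95.8269

95.8269


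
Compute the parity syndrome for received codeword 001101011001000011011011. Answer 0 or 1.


Syndrome = XOR of all bits = 0 XOR 0 XOR 1 XOR 1 XOR 0 XOR 1 XOR 0 XOR 1 XOR 1 XOR 0 XOR 0 XOR 1 XOR 0 XOR 0 XOR 0 XOR 0 XOR 1 XOR 1 XOR 0 XOR 1 XOR 1 XOR 0 XOR 1 XOR 1 = 0

0


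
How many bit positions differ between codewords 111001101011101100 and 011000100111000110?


Count differing positions: ^ . . . . ^ . . ^ ^ . . ^ . ^ . ^ . = 7 differences

7


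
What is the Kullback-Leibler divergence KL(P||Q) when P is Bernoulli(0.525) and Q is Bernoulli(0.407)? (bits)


KL = p*log2(p/q) + (1-p)*log2((1-p)/(1-q)) = 0.525*log2(0.525/0.407) + 0.475*log2(0.475/0.593) = 0.0408

0.0408 bits


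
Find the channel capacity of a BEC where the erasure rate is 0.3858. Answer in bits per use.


C = 1 - epsilon = 1 - 0.3858 = 0.6142

0.6142 bits


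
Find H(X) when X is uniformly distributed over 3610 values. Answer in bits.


H = log2(n) = log2(3610) = 11.8178

11.8178 bits


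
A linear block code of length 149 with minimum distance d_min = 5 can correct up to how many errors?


Correction capability = floor((d-1)/2) = floor((5-1)/2) = 2

2 errors


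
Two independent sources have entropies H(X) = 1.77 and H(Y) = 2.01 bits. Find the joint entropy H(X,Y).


For independent variables, H(X,Y) = H(X) + H(Y) = 1.77 + 2.01 = 3.78

3.78 bits


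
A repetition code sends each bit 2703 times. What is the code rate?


Rate = k/n = 1/2703

1/2703


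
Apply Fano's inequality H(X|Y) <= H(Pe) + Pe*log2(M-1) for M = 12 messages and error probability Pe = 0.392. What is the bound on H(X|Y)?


H(Pe) = -Pe*log2(Pe) - (1-Pe)*log2(1-Pe) = -0.392*log2(0.392) - 0.608*log2(0.608) = 0.529621 + 0.436457 = 0.9661. Pe*log2(M-1) = 0.392*log2(11) = 1.356097. Bound = H(Pe) + Pe*log2(M-1) = 0.529621 + 0.436457 + 1.356097 = 2.3222

2.3222 bits


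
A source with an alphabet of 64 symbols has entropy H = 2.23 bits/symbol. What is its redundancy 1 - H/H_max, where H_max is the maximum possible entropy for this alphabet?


H_max = log2(K) = log2(64) = 6.0 bits/symbol. Redundancy = 1 - H/H_max = 1 - 2.23/6.0 = 1 - 0.3717 = 0.6283

0.6283


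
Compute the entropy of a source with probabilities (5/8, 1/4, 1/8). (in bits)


H = -sum(p_i * log2(p_i)). Terms: -(5/8)*log2(5/8) = 0.423795; -(1/4)*log2(1/4) = 0.500000; -(1/8)*log2(1/8) = 0.375000. H = 0.423795 + 0.500000 + 0.375000 = 1.2988

1.2988 bits


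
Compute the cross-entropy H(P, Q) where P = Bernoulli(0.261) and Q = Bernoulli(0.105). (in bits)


H(P,Q) = -p*log2(q) - (1-p)*log2(1-q). -0.261*log2(0.105) = 0.848652; -0.739*log2(0.895) = 0.118270. H(P,Q) = 0.848652 + 0.118270 = 0.9669

0.9669 bits


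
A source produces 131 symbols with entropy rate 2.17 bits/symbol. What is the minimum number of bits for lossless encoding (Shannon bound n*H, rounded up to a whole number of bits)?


Minimum bits >= n * H = 131 * 2.17 = 284.27, rounded up to a whole number of bits = 285

285 bits


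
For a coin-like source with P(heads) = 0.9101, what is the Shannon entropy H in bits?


H = -p*log2(p) - (1-p)*log2(1-p). -0.9101*log2(0.9101) = 0.123685; -0.0899*log2(0.0899) = 0.312451. H = 0.123685 + 0.312451 = 0.4361

0.4361 bits


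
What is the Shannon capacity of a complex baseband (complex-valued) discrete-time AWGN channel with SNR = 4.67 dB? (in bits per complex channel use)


SNR_linear = 10^(4.67/10) = 2.9309; C = log2(1 + SNR_linear) = log2(1 + 2.9309) = 1.9749

1.9749 bits/channel use


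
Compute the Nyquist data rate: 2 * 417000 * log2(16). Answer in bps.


Rate = 2 * B * log2(M) = 2 * 417000 * 4.0 = 3336000.0

3336000.0 bps


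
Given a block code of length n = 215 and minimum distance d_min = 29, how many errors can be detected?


Detection capability = d_min - 1 = 29 - 1 = 28

28 errors


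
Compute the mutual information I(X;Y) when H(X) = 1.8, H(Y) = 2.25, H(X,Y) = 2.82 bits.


I(X;Y) = H(X) + H(Y) - H(X,Y) = 1.8 + 2.25 - 2.82 = 1.23

1.23 bits


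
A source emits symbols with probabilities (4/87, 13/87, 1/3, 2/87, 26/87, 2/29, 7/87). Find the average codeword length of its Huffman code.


Huffman construction (repeatedly merge the two least-probable nodes; each merge adds 1 bit to every symbol beneath it): 2/87 + 4/87 = 2/29; 2/29 + 2/29 = 4/29; 7/87 + 4/29 = 19/87; 13/87 + 19/87 = 32/87; 26/87 + 1/3 = 55/87; 32/87 + 55/87 = 1. Resulting codeword lengths (in the order the probabilities were given): (5, 2, 2, 5, 2, 4, 3). L_avg = sum(p_i * l_i) = 4/87*5 + 13/87*2 + 1/3*2 + 2/87*5 + 26/87*2 + 2/29*4 + 7/87*3 = 211/87 = 2.4253

2.4253 bits


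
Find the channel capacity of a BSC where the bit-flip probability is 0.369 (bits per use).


H(p) = -p*log2(p) - (1-p)*log2(1-p) = -0.369*log2(0.369) - 0.631*log2(0.631) = 0.530735 + 0.419166 = 0.9499. C = 1 - H(p) = 1 - 0.9499 = 0.0501

0.0501 bits


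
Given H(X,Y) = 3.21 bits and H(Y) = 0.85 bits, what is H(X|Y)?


H(X|Y) = H(X,Y) - H(Y) = 3.21 - 0.85 = 2.36

2.36 bits


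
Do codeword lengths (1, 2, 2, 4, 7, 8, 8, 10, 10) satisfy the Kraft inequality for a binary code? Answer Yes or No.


Kraft sum = sum(2^(-l_i)) = 1.0801, need <= 1. Result: violated (a binary prefix-free code with these lengths cannot exist)

No


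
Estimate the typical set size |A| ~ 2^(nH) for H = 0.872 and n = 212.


log2|A_typical| = nH = 212 * 0.872 = 184.864, so |A_typical| ~ 2^184.864 = 4.463e+55

4.463e+55


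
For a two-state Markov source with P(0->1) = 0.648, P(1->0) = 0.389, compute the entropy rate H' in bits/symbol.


Stationary distribution: pi_0 = p10/(p01+p10) = 0.3751, pi_1 = 0.6249. Entropy rate H' = pi_0*H(p01) + pi_1*H(p10) = 0.3751*0.9358 + 0.6249*0.9642 = 0.9535

0.9535 bits/symbol


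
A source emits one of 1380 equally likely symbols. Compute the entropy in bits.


H = log2(n) = log2(1380) = 10.4305

10.4305 bits


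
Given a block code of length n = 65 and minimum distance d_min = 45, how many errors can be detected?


Detection capability = d_min - 1 = 45 - 1 = 44

44 errors


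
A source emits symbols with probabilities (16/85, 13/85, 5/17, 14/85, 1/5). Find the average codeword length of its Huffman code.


Huffman construction (repeatedly merge the two least-probable nodes; each merge adds 1 bit to every symbol beneath it): 13/85 + 14/85 = 27/85; 16/85 + 1/5 = 33/85; 5/17 + 27/85 = 52/85; 33/85 + 52/85 = 1. Resulting codeword lengths (in the order the probabilities were given): (2, 3, 2, 3, 2). L_avg = sum(p_i * l_i) = 16/85*2 + 13/85*3 + 5/17*2 + 14/85*3 + 1/5*2 = 197/85 = 2.3176

2.3176 bits


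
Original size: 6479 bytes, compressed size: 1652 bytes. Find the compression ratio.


Ratio = original / compressed = 6479 / 1652 = 3.9219

3.9219


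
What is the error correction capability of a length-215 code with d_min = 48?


Correction capability = floor((d-1)/2) = floor((48-1)/2) = 23

23 errors


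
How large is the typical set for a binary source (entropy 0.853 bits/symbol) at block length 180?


log2|A_typical| = nH = 180 * 0.853 = 153.54, so |A_typical| ~ 2^153.54 = 1.660e+46

1.660e+46


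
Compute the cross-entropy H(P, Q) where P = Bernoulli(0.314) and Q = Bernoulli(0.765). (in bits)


H(P,Q) = -p*log2(q) - (1-p)*log2(1-q). -0.314*log2(0.765) = 0.121351; -0.686*log2(0.235) = 1.433237. H(P,Q) = 0.121351 + 1.433237 = 1.5546

1.5546 bits


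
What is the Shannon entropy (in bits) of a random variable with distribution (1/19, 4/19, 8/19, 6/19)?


H = -sum(p_i * log2(p_i)). Terms: -(1/19)*log2(1/19) = 0.223575; -(4/19)*log2(4/19) = 0.473248; -(8/19)*log2(8/19) = 0.525443; -(6/19)*log2(6/19) = 0.525147. H = 0.223575 + 0.473248 + 0.525443 + 0.525147 = 1.7474

1.7474 bits


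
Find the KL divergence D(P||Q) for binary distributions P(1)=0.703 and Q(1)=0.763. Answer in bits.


KL = p*log2(p/q) + (1-p)*log2((1-p)/(1-q)) = 0.703*log2(0.703/0.763) + 0.297*log2(0.297/0.237) = 0.0136

0.0136 bits


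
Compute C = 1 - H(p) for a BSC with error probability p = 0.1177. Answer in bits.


H(p) = -p*log2(p) - (1-p)*log2(1-p) = -0.1177*log2(0.1177) - 0.8823*log2(0.8823) = 0.363318 + 0.159395 = 0.5227. C = 1 - H(p) = 1 - 0.5227 = 0.4773

0.4773 bits


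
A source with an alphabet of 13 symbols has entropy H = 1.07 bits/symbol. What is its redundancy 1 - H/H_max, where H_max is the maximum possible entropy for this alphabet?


H_max = log2(K) = log2(13) = 3.7004 bits/symbol. Redundancy = 1 - H/H_max = 1 - 1.07/3.7004 = 1 - 0.2892 = 0.7108

0.7108


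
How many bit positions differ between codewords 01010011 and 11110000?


Count differing positions: ^ . ^ . . . ^ ^ = 4 differences

4
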